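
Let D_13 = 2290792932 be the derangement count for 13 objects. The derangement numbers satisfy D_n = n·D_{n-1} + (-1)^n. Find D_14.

32071101049

D_14 = 14·2290792932 + 1 = 32071101049.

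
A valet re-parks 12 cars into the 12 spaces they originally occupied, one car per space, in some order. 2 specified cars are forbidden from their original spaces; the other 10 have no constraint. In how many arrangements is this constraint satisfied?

Inclusion-exclusion on the 2 forbidden self-matches:
Σ_{j=0}^{2} (-1)^j C(2,j)(12-j)!
= C(2,0)·12! - C(2,1)·11! + C(2,2)·10!
= 479001600 - 79833600 + 3628800
= 402796800

402796800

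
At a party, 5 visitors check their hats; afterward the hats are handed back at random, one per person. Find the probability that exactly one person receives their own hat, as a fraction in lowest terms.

Favorable outcomes: C(5,1)·!4 = 5·9 = 45.
Total outcomes: 5! = 120.
Probability = 45/120 = 3/8.

3/8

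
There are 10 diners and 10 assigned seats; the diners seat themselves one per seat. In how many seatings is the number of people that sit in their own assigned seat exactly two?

667485

Choose which 2 of the 10 are fixed: C(10,2) = 45.
The other 8 form a derangement: !8 = 14833.
Total: 45 × 14833 = 667485.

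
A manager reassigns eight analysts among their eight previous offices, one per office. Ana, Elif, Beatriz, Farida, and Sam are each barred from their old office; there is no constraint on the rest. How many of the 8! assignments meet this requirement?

21234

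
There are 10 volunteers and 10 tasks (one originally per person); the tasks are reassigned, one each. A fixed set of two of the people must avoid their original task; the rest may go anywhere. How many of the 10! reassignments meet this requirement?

Inclusion-exclusion on the 2 forbidden self-matches:
Σ_{j=0}^{2} (-1)^j C(2,j)(10-j)!
= C(2,0)·10! - C(2,1)·9! + C(2,2)·8!
= 3628800 - 725760 + 40320
= 2943360

2943360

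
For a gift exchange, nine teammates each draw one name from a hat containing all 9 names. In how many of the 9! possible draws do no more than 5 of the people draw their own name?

362675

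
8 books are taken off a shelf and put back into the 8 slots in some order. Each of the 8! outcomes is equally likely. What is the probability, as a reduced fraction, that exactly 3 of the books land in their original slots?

11/180

Favorable outcomes: C(8,3)·!5 = 56·44 = 2464.
Total outcomes: 8! = 40320.
Probability = 2464/40320 = 11/180.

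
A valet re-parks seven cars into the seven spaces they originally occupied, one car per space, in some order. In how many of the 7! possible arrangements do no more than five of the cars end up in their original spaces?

5039

# with exactly i fixed is C(7,i)·!(7-i); sum over i=0..5:
  i=0: C(7,0)·!7 = 1·1854 = 1854
  i=1: C(7,1)·!6 = 7·265 = 1855
  i=2: C(7,2)·!5 = 21·44 = 924
  i=3: C(7,3)·!4 = 35·9 = 315
  i=4: C(7,4)·!3 = 35·2 = 70
  i=5: C(7,5)·!2 = 21·1 = 21
Total = 5039.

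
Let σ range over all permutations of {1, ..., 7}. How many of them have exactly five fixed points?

21

Choose which 5 of the 7 are fixed: C(7,5) = 21.
The other 2 form a derangement: !2 = 1.
Total: 21 × 1 = 21.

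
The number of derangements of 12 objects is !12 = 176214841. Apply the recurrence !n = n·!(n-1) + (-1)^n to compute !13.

!13 = 13·176214841 - 1 = 2290792932.

2290792932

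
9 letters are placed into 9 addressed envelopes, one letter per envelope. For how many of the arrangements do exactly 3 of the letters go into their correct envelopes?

22260

Choose which 3 of the 9 are fixed: C(9,3) = 84.
The remaining 6 must be deranged: !6 = 265.
Total: 84 × 265 = 22260.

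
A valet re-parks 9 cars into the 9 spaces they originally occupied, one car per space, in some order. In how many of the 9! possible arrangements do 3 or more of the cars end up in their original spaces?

Sum C(9,i)·!(9-i) for i = 3..9:
  i=3: C(9,3)·!6 = 84·265 = 22260
  i=4: C(9,4)·!5 = 126·44 = 5544
  i=5: C(9,5)·!4 = 126·9 = 1134
  i=6: C(9,6)·!3 = 84·2 = 168
  i=7: C(9,7)·!2 = 36·1 = 36
  i=8: C(9,8)·!1 = 9·0 = 0
  i=9: C(9,9)·!0 = 1·1 = 1
Total = 29143.

29143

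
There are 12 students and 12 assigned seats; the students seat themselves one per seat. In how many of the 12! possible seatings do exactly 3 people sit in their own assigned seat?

29369120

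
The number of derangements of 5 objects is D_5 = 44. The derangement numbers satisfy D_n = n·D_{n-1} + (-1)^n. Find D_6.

265

D_6 = 6·44 + 1 = 265.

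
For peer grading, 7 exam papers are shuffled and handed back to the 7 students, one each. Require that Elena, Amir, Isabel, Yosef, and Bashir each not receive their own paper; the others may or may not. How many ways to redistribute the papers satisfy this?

2428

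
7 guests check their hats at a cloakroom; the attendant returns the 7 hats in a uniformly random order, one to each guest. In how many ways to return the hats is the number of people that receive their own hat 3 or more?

407

# with exactly i fixed is C(7,i)·!(7-i); sum over i=3..7:
  i=3: C(7,3)·!4 = 35·9 = 315
  i=4: C(7,4)·!3 = 35·2 = 70
  i=5: C(7,5)·!2 = 21·1 = 21
  i=6: C(7,6)·!1 = 7·0 = 0
  i=7: C(7,7)·!0 = 1·1 = 1
Total = 407.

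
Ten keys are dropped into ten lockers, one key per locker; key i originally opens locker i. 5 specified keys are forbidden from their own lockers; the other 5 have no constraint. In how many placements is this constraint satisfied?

Inclusion-exclusion on the 5 forbidden self-matches:
Σ_{j=0}^{5} (-1)^j C(5,j)(10-j)!
= C(5,0)·10! - C(5,1)·9! + C(5,2)·8! - C(5,3)·7! + C(5,4)·6! - C(5,5)·5!
= 3628800 - 1814400 + 403200 - 50400 + 3600 - 120
= 2170680

2170680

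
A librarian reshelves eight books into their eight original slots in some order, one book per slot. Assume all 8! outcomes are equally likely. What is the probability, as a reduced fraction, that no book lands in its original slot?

2119/5760

Favorable outcomes: !8 = 14833.
Total outcomes: 8! = 40320.
Probability = 14833/40320 = 2119/5760.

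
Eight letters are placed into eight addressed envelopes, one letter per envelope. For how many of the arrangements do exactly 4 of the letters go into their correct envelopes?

630

Choose which 4 of the 8 are fixed: C(8,4) = 70.
The remaining 4 must be deranged: !4 = 9.
Total: 70 × 9 = 630.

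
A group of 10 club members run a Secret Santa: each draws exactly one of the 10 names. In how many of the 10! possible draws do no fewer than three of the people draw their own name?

Sum C(10,i)·!(10-i) for i = 3..10:
  i=3: C(10,3)·!7 = 120·1854 = 222480
  i=4: C(10,4)·!6 = 210·265 = 55650
  i=5: C(10,5)·!5 = 252·44 = 11088
  i=6: C(10,6)·!4 = 210·9 = 1890
  i=7: C(10,7)·!3 = 120·2 = 240
  i=8: C(10,8)·!2 = 45·1 = 45
  i=9: C(10,9)·!1 = 10·0 = 0
  i=10: C(10,10)·!0 = 1·1 = 1
Total = 291394.

291394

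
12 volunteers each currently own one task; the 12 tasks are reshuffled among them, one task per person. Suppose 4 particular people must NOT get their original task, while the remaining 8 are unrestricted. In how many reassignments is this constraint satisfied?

339696000

Let A_j be the event that the j-th constrained one is fixed. By inclusion-exclusion over the 4 events:
Σ_{j=0}^{4} (-1)^j C(4,j)(12-j)!
= C(4,0)·12! - C(4,1)·11! + C(4,2)·10! - C(4,3)·9! + C(4,4)·8!
= 479001600 - 159667200 + 21772800 - 1451520 + 40320
= 339696000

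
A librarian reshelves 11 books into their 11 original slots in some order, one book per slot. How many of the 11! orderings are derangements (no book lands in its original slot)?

The number of derangements of 11 is !11 = Σ_{k=0}^{11} (-1)^k·11!/k!
= 11! - 11!/1! + 11!/2! - 11!/3! + 11!/4! - 11!/5! + 11!/6! - 11!/7! + 11!/8! - 11!/9! + 11!/10! - 11!/11!
= 39916800 - 39916800 + 19958400 - 6652800 + 1663200 - 332640 + 55440 - 7920 + 990 - 110 + 11 - 1
= 14684570

14684570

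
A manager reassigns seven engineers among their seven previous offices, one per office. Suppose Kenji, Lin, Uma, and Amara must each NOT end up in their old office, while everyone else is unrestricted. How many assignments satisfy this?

2790

Let A_j be the event that the j-th constrained one is fixed. By inclusion-exclusion over the 4 events:
Σ_{j=0}^{4} (-1)^j C(4,j)(7-j)!
= C(4,0)·7! - C(4,1)·6! + C(4,2)·5! - C(4,3)·4! + C(4,4)·3!
= 5040 - 2880 + 720 - 96 + 6
= 2790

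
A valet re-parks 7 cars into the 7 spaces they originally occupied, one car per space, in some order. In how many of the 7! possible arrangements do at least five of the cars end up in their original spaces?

22

# with exactly i fixed is C(7,i)·!(7-i); sum over i=5..7:
  i=5: C(7,5)·!2 = 21·1 = 21
  i=6: C(7,6)·!1 = 7·0 = 0
  i=7: C(7,7)·!0 = 1·1 = 1
Total = 22.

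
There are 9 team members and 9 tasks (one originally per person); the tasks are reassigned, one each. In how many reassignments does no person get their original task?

133496

Recurrence: !9 = 8·(!8 + !7).
!9 = 8·(14833 + 1854) = 8·16687 = 133496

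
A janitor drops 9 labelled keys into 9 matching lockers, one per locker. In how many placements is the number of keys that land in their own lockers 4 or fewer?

361541

Sum C(9,i)·!(9-i) for i = 0..4:
  i=0: C(9,0)·!9 = 1·133496 = 133496
  i=1: C(9,1)·!8 = 9·14833 = 133497
  i=2: C(9,2)·!7 = 36·1854 = 66744
  i=3: C(9,3)·!6 = 84·265 = 22260
  i=4: C(9,4)·!5 = 126·44 = 5544
Total = 361541.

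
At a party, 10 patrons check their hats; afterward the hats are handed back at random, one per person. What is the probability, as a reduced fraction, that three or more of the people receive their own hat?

145697/1814400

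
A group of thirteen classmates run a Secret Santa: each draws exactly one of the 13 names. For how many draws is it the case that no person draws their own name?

Recurrence: !13 = 13·!12 + (-1)^13.
!13 = 13·176214841 - 1 = 2290792932

2290792932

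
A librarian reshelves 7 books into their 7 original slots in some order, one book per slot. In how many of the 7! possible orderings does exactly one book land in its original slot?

1855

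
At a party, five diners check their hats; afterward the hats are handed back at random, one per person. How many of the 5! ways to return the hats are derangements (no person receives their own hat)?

The subfactorial !5 = [5!/e] (nearest integer).
5! = 120, and 120/e ≈ 44.15, so !5 = 44.

44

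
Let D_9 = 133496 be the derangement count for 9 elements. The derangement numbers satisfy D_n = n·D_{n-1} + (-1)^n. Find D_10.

1334961

D_10 = 10·133496 + 1 = 1334961.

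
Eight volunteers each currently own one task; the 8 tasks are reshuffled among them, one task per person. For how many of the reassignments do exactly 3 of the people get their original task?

2464

Choose which 3 of the 8 are fixed: C(8,3) = 56.
The other 5 form a derangement: !5 = 44.
Total: 56 × 44 = 2464.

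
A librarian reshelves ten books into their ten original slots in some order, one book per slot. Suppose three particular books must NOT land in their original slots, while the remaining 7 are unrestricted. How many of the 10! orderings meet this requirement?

2656080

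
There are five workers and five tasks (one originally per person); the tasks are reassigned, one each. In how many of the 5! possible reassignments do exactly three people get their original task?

Choose which 3 of the 5 are fixed: C(5,3) = 10.
The other 2 form a derangement: !2 = 1.
Total: 10 × 1 = 10.

10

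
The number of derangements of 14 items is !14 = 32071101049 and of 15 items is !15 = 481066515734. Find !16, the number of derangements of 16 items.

!16 = (16-1)·(!15 + !14) = 15·(481066515734 + 32071101049) = 15·513137616783 = 7697064251745.

7697064251745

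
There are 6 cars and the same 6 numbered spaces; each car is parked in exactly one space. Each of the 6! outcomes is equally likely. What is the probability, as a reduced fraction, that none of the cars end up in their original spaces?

Favorable outcomes: !6 = 265.
Total outcomes: 6! = 720.
Probability = 265/720 = 53/144.

53/144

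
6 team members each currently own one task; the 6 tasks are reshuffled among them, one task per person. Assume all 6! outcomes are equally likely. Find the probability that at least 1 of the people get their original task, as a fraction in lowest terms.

91/144

Favorable outcomes: Σ_{i≥1} C(6,i)·!(6-i) = 6·44 + 15·9 + 20·2 + 15·1 + 6·0 + 1·1 = 455.
Total outcomes: 6! = 720.
Probability = 455/720 = 91/144.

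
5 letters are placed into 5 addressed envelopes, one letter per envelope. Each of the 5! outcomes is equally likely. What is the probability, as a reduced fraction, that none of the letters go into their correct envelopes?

11/30

Favorable outcomes: !5 = 44.
Total outcomes: 5! = 120.
Probability = 44/120 = 11/30.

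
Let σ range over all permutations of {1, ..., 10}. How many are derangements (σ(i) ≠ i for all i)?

1334961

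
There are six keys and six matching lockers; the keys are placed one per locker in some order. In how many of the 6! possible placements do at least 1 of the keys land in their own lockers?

# with exactly i fixed is C(6,i)·!(6-i); sum over i=1..6:
  i=1: C(6,1)·!5 = 6·44 = 264
  i=2: C(6,2)·!4 = 15·9 = 135
  i=3: C(6,3)·!3 = 20·2 = 40
  i=4: C(6,4)·!2 = 15·1 = 15
  i=5: C(6,5)·!1 = 6·0 = 0
  i=6: C(6,6)·!0 = 1·1 = 1
Total = 455.

455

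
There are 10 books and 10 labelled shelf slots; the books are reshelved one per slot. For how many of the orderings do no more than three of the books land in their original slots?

Sum C(10,i)·!(10-i) for i = 0..3:
  i=0: C(10,0)·!10 = 1·1334961 = 1334961
  i=1: C(10,1)·!9 = 10·133496 = 1334960
  i=2: C(10,2)·!8 = 45·14833 = 667485
  i=3: C(10,3)·!7 = 120·1854 = 222480
Total = 3559886.

3559886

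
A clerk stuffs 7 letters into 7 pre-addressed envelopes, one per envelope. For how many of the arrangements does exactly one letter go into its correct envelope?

Pick the single fixed position: C(7,1) = 7 ways.
The other 6 form a derangement: !6 = 265.
Total: 7 × 265 = 1855.

1855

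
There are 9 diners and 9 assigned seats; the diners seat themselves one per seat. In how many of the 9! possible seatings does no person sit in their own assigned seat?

133496

The number of derangements of 9 is !9 = Σ_{k=0}^{9} (-1)^k·9!/k!
= 9! - 9!/1! + 9!/2! - 9!/3! + 9!/4! - 9!/5! + 9!/6! - 9!/7! + 9!/8! - 9!/9!
= 362880 - 362880 + 181440 - 60480 + 15120 - 3024 + 504 - 72 + 9 - 1
= 133496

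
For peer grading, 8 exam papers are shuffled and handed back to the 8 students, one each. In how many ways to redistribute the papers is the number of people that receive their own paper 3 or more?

# with exactly i fixed is C(8,i)·!(8-i); sum over i=3..8:
  i=3: C(8,3)·!5 = 56·44 = 2464
  i=4: C(8,4)·!4 = 70·9 = 630
  i=5: C(8,5)·!3 = 56·2 = 112
  i=6: C(8,6)·!2 = 28·1 = 28
  i=7: C(8,7)·!1 = 8·0 = 0
  i=8: C(8,8)·!0 = 1·1 = 1
Total = 3235.

3235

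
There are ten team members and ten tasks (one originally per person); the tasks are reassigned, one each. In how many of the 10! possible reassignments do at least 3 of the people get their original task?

291394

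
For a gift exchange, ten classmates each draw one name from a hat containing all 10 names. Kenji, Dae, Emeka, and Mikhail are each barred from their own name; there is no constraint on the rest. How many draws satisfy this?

2399760

Inclusion-exclusion on the 4 forbidden self-matches:
Σ_{j=0}^{4} (-1)^j C(4,j)(10-j)!
= C(4,0)·10! - C(4,1)·9! + C(4,2)·8! - C(4,3)·7! + C(4,4)·6!
= 3628800 - 1451520 + 241920 - 20160 + 720
= 2399760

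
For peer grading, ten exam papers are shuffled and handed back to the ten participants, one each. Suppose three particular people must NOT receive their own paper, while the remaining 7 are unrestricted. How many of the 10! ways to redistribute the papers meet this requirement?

Let A_j be the event that the j-th constrained one is fixed. By inclusion-exclusion over the 3 events:
Σ_{j=0}^{3} (-1)^j C(3,j)(10-j)!
= C(3,0)·10! - C(3,1)·9! + C(3,2)·8! - C(3,3)·7!
= 3628800 - 1088640 + 120960 - 5040
= 2656080

2656080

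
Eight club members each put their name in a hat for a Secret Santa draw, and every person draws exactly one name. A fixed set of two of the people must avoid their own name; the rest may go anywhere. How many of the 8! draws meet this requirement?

Let A_j be the event that the j-th constrained one is fixed. By inclusion-exclusion over the 2 events:
Σ_{j=0}^{2} (-1)^j C(2,j)(8-j)!
= C(2,0)·8! - C(2,1)·7! + C(2,2)·6!
= 40320 - 10080 + 720
= 30960

30960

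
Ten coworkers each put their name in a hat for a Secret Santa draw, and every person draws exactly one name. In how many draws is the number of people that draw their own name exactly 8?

45

Pick the 8 fixed positions: C(10,8) = 45 ways.
The other 2 form a derangement: !2 = 1.
Total: 45 × 1 = 45.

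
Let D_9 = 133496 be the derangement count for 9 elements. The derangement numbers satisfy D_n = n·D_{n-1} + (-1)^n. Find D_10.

1334961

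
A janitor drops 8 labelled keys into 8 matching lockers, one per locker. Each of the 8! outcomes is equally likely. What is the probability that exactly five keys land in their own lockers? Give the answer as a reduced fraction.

1/360

Favorable outcomes: C(8,5)·!3 = 56·2 = 112.
Total outcomes: 8! = 40320.
Probability = 112/40320 = 1/360.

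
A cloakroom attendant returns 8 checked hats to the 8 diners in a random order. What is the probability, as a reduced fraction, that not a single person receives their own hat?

2119/5760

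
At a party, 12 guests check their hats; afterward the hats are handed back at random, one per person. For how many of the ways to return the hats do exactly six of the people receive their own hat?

244860

Choose which 6 of the 12 are fixed: C(12,6) = 924.
The remaining 6 must be deranged: !6 = 265.
Total: 924 × 265 = 244860.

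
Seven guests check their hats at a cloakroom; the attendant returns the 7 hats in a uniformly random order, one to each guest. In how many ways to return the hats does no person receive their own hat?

Use !n = (n-1)(!(n-1) + !(n-2)).
!7 = 6·(265 + 44) = 6·309 = 1854

1854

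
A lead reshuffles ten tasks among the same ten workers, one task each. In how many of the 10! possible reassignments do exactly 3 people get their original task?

222480

Pick the 3 fixed positions: C(10,3) = 120 ways.
The other 7 form a derangement: !7 = 1854.
Total: 120 × 1854 = 222480.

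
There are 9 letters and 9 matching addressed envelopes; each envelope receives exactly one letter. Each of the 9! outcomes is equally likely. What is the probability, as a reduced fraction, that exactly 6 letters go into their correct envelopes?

1/2160

Favorable outcomes: C(9,6)·!3 = 84·2 = 168.
Total outcomes: 9! = 362880.
Probability = 168/362880 = 1/2160.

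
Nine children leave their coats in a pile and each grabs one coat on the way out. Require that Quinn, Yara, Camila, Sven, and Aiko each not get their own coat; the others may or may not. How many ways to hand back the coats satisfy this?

Let A_j be the event that the j-th constrained one is fixed. By inclusion-exclusion over the 5 events:
Σ_{j=0}^{5} (-1)^j C(5,j)(9-j)!
= C(5,0)·9! - C(5,1)·8! + C(5,2)·7! - C(5,3)·6! + C(5,4)·5! - C(5,5)·4!
= 362880 - 201600 + 50400 - 7200 + 600 - 24
= 205056

205056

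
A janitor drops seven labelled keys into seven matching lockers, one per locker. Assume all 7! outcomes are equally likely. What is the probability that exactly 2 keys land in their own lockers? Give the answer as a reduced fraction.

11/60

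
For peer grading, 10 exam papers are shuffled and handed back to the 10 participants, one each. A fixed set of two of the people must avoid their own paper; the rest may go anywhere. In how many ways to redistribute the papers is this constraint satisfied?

2943360

Inclusion-exclusion on the 2 forbidden self-matches:
Σ_{j=0}^{2} (-1)^j C(2,j)(10-j)!
= C(2,0)·10! - C(2,1)·9! + C(2,2)·8!
= 3628800 - 725760 + 40320
= 2943360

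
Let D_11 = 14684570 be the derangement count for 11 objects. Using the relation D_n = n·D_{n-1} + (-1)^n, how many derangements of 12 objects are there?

D_12 = 12·14684570 + 1 = 176214841.

176214841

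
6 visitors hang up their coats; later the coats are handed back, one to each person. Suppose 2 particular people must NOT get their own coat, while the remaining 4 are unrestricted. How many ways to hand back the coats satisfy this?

504

Let A_j be the event that the j-th constrained one is fixed. By inclusion-exclusion over the 2 events:
Σ_{j=0}^{2} (-1)^j C(2,j)(6-j)!
= C(2,0)·6! - C(2,1)·5! + C(2,2)·4!
= 720 - 240 + 24
= 504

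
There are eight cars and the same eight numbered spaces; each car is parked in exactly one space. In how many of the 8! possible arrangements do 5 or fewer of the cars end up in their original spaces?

# with exactly i fixed is C(8,i)·!(8-i); sum over i=0..5:
  i=0: C(8,0)·!8 = 1·14833 = 14833
  i=1: C(8,1)·!7 = 8·1854 = 14832
  i=2: C(8,2)·!6 = 28·265 = 7420
  i=3: C(8,3)·!5 = 56·44 = 2464
  i=4: C(8,4)·!4 = 70·9 = 630
  i=5: C(8,5)·!3 = 56·2 = 112
Total = 40291.

40291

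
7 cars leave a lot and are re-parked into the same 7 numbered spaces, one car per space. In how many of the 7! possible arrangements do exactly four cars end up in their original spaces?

70

Choose which 4 of the 7 are fixed: C(7,4) = 35.
The other 3 form a derangement: !3 = 2.
Total: 35 × 2 = 70.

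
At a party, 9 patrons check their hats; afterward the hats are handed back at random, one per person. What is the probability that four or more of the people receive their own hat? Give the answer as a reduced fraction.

Favorable outcomes: Σ_{i≥4} C(9,i)·!(9-i) = 126·44 + 126·9 + 84·2 + 36·1 + 9·0 + 1·1 = 6883.
Total outcomes: 9! = 362880.
Probability = 6883/362880 = 6883/362880.

6883/362880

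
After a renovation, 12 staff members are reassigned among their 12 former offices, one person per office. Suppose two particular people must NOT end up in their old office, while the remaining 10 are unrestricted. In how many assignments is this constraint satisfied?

402796800

Let A_j be the event that the j-th constrained one is fixed. By inclusion-exclusion over the 2 events:
Σ_{j=0}^{2} (-1)^j C(2,j)(12-j)!
= C(2,0)·12! - C(2,1)·11! + C(2,2)·10!
= 479001600 - 79833600 + 3628800
= 402796800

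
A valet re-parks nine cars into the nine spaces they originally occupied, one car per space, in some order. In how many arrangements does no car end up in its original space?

The number of derangements of 9 is !9 = Σ_{k=0}^{9} (-1)^k·9!/k!
= 9! - 9!/1! + 9!/2! - 9!/3! + 9!/4! - 9!/5! + 9!/6! - 9!/7! + 9!/8! - 9!/9!
= 362880 - 362880 + 181440 - 60480 + 15120 - 3024 + 504 - 72 + 9 - 1
= 133496

133496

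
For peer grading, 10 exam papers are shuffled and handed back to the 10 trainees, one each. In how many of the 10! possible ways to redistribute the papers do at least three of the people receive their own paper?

291394

# with exactly i fixed is C(10,i)·!(10-i); sum over i=3..10:
  i=3: C(10,3)·!7 = 120·1854 = 222480
  i=4: C(10,4)·!6 = 210·265 = 55650
  i=5: C(10,5)·!5 = 252·44 = 11088
  i=6: C(10,6)·!4 = 210·9 = 1890
  i=7: C(10,7)·!3 = 120·2 = 240
  i=8: C(10,8)·!2 = 45·1 = 45
  i=9: C(10,9)·!1 = 10·0 = 0
  i=10: C(10,10)·!0 = 1·1 = 1
Total = 291394.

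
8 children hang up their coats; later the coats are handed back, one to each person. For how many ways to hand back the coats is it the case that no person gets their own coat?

14833

The number of derangements of 8 is !8 = Σ_{k=0}^{8} (-1)^k·8!/k!
= 8! - 8!/1! + 8!/2! - 8!/3! + 8!/4! - 8!/5! + 8!/6! - 8!/7! + 8!/8!
= 40320 - 40320 + 20160 - 6720 + 1680 - 336 + 56 - 8 + 1
= 14833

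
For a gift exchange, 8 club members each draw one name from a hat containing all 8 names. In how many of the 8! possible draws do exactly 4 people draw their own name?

630

Pick the 4 fixed positions: C(8,4) = 70 ways.
The other 4 form a derangement: !4 = 9.
Total: 70 × 9 = 630.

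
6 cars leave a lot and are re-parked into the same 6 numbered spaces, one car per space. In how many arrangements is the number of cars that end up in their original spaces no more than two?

Sum C(6,i)·!(6-i) for i = 0..2:
  i=0: C(6,0)·!6 = 1·265 = 265
  i=1: C(6,1)·!5 = 6·44 = 264
  i=2: C(6,2)·!4 = 15·9 = 135
Total = 664.

664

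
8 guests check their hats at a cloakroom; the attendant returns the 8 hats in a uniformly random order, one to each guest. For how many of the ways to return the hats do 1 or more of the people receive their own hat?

25487

Sum C(8,i)·!(8-i) for i = 1..8:
  i=1: C(8,1)·!7 = 8·1854 = 14832
  i=2: C(8,2)·!6 = 28·265 = 7420
  i=3: C(8,3)·!5 = 56·44 = 2464
  i=4: C(8,4)·!4 = 70·9 = 630
  i=5: C(8,5)·!3 = 56·2 = 112
  i=6: C(8,6)·!2 = 28·1 = 28
  i=7: C(8,7)·!1 = 8·0 = 0
  i=8: C(8,8)·!0 = 1·1 = 1
Total = 25487.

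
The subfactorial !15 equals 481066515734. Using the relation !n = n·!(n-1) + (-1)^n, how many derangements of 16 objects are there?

7697064251745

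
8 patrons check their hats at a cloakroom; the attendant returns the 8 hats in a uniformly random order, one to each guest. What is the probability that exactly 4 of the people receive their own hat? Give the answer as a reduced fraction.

1/64

Favorable outcomes: C(8,4)·!4 = 70·9 = 630.
Total outcomes: 8! = 40320.
Probability = 630/40320 = 1/64.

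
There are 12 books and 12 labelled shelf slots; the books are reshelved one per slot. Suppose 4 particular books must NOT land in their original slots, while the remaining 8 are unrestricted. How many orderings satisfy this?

Inclusion-exclusion on the 4 forbidden self-matches:
Σ_{j=0}^{4} (-1)^j C(4,j)(12-j)!
= C(4,0)·12! - C(4,1)·11! + C(4,2)·10! - C(4,3)·9! + C(4,4)·8!
= 479001600 - 159667200 + 21772800 - 1451520 + 40320
= 339696000

339696000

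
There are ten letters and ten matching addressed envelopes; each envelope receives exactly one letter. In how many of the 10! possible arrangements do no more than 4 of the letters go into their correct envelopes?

3615536

# with exactly i fixed is C(10,i)·!(10-i); sum over i=0..4:
  i=0: C(10,0)·!10 = 1·1334961 = 1334961
  i=1: C(10,1)·!9 = 10·133496 = 1334960
  i=2: C(10,2)·!8 = 45·14833 = 667485
  i=3: C(10,3)·!7 = 120·1854 = 222480
  i=4: C(10,4)·!6 = 210·265 = 55650
Total = 3615536.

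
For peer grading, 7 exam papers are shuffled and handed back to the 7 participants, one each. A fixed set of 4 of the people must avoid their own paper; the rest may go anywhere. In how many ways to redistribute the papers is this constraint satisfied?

Let A_j be the event that the j-th constrained one is fixed. By inclusion-exclusion over the 4 events:
Σ_{j=0}^{4} (-1)^j C(4,j)(7-j)!
= C(4,0)·7! - C(4,1)·6! + C(4,2)·5! - C(4,3)·4! + C(4,4)·3!
= 5040 - 2880 + 720 - 96 + 6
= 2790

2790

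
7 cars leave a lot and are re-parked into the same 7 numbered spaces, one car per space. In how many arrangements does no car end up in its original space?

Use !n = (n-1)(!(n-1) + !(n-2)).
!7 = 6·(265 + 44) = 6·309 = 1854

1854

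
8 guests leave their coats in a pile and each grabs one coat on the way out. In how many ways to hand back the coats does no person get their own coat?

The number of derangements of 8 is !8 = Σ_{k=0}^{8} (-1)^k·8!/k!
= 8! - 8!/1! + 8!/2! - 8!/3! + 8!/4! - 8!/5! + 8!/6! - 8!/7! + 8!/8!
= 40320 - 40320 + 20160 - 6720 + 1680 - 336 + 56 - 8 + 1
= 14833

14833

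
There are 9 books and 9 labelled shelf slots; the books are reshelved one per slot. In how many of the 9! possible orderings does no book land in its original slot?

!9 = 9! · Σ_{k=0}^{9} (-1)^k/k!
= 9! - 9!/1! + 9!/2! - 9!/3! + 9!/4! - 9!/5! + 9!/6! - 9!/7! + 9!/8! - 9!/9!
= 362880 - 362880 + 181440 - 60480 + 15120 - 3024 + 504 - 72 + 9 - 1
= 133496

133496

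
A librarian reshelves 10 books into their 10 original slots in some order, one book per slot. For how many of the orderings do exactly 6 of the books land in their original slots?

1890

Pick the 6 fixed positions: C(10,6) = 210 ways.
The other 4 form a derangement: !4 = 9.
Total: 210 × 9 = 1890.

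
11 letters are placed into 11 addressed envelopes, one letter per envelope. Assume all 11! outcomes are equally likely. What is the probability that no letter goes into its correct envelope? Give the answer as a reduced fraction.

1468457/3991680

Favorable outcomes: !11 = 14684570.
Total outcomes: 11! = 39916800.
Probability = 14684570/39916800 = 1468457/3991680.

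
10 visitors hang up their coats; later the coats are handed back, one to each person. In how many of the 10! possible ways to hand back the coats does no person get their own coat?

1334961

By inclusion-exclusion, !10 = Σ (-1)^k · 10!/k! for k=0..10
= 10! - 10!/1! + 10!/2! - 10!/3! + 10!/4! - 10!/5! + 10!/6! - 10!/7! + 10!/8! - 10!/9! + 10!/10!
= 3628800 - 3628800 + 1814400 - 604800 + 151200 - 30240 + 5040 - 720 + 90 - 10 + 1
= 1334961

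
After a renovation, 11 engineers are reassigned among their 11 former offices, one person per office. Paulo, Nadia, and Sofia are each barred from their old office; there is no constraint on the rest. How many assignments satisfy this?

Let A_j be the event that the j-th constrained one is fixed. By inclusion-exclusion over the 3 events:
Σ_{j=0}^{3} (-1)^j C(3,j)(11-j)!
= C(3,0)·11! - C(3,1)·10! + C(3,2)·9! - C(3,3)·8!
= 39916800 - 10886400 + 1088640 - 40320
= 30078720

30078720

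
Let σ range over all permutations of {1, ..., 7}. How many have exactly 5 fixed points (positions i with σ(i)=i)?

21

Choose which 5 of the 7 are fixed: C(7,5) = 21.
The other 2 form a derangement: !2 = 1.
Total: 21 × 1 = 21.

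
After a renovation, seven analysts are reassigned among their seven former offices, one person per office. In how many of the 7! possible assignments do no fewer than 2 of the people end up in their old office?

1331

# with exactly i fixed is C(7,i)·!(7-i); sum over i=2..7:
  i=2: C(7,2)·!5 = 21·44 = 924
  i=3: C(7,3)·!4 = 35·9 = 315
  i=4: C(7,4)·!3 = 35·2 = 70
  i=5: C(7,5)·!2 = 21·1 = 21
  i=6: C(7,6)·!1 = 7·0 = 0
  i=7: C(7,7)·!0 = 1·1 = 1
Total = 1331.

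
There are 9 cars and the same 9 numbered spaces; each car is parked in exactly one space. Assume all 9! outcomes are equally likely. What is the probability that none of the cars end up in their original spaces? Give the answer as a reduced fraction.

16687/45360

Favorable outcomes: !9 = 133496.
Total outcomes: 9! = 362880.
Probability = 133496/362880 = 16687/45360.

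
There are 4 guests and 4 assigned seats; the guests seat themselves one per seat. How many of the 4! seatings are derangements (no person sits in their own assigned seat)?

9

!4 = 4! · Σ_{k=0}^{4} (-1)^k/k!
= 4! - 4!/1! + 4!/2! - 4!/3! + 4!/4!
= 24 - 24 + 12 - 4 + 1
= 9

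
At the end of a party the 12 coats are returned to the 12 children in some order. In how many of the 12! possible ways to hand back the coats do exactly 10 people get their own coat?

66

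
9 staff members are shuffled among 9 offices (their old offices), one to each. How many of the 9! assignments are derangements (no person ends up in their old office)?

The subfactorial !9 = [9!/e] (nearest integer).
9! = 362880, and 362880/e ≈ 133496.09, so !9 = 133496.

133496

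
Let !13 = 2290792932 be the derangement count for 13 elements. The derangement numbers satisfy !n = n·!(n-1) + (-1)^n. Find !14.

32071101049

!14 = 14·2290792932 + 1 = 32071101049.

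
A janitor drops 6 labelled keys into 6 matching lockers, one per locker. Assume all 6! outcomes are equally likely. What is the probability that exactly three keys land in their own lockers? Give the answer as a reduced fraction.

1/18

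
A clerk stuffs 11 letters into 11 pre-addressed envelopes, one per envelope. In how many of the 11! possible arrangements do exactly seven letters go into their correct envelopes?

Pick the 7 fixed positions: C(11,7) = 330 ways.
The remaining 4 must be deranged: !4 = 9.
Total: 330 × 9 = 2970.

2970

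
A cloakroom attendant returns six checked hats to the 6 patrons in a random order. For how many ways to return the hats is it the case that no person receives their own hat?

265

The number of derangements of 6 is !6 = Σ_{k=0}^{6} (-1)^k·6!/k!
= 6! - 6!/1! + 6!/2! - 6!/3! + 6!/4! - 6!/5! + 6!/6!
= 720 - 720 + 360 - 120 + 30 - 6 + 1
= 265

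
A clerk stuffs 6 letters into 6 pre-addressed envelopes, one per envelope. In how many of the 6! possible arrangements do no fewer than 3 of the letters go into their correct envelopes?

Sum C(6,i)·!(6-i) for i = 3..6:
  i=3: C(6,3)·!3 = 20·2 = 40
  i=4: C(6,4)·!2 = 15·1 = 15
  i=5: C(6,5)·!1 = 6·0 = 0
  i=6: C(6,6)·!0 = 1·1 = 1
Total = 56.

56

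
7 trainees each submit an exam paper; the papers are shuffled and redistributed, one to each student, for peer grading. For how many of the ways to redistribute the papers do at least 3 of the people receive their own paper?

# with exactly i fixed is C(7,i)·!(7-i); sum over i=3..7:
  i=3: C(7,3)·!4 = 35·9 = 315
  i=4: C(7,4)·!3 = 35·2 = 70
  i=5: C(7,5)·!2 = 21·1 = 21
  i=6: C(7,6)·!1 = 7·0 = 0
  i=7: C(7,7)·!0 = 1·1 = 1
Total = 407.

407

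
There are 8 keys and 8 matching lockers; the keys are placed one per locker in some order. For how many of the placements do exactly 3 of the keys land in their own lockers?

2464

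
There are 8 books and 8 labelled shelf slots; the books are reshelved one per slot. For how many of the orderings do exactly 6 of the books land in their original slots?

28

Choose which 6 of the 8 are fixed: C(8,6) = 28.
The remaining 2 must be deranged: !2 = 1.
Total: 28 × 1 = 28.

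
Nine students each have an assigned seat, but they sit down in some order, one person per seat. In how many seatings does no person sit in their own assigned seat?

By inclusion-exclusion, !9 = Σ (-1)^k · 9!/k! for k=0..9
= 9! - 9!/1! + 9!/2! - 9!/3! + 9!/4! - 9!/5! + 9!/6! - 9!/7! + 9!/8! - 9!/9!
= 362880 - 362880 + 181440 - 60480 + 15120 - 3024 + 504 - 72 + 9 - 1
= 133496

133496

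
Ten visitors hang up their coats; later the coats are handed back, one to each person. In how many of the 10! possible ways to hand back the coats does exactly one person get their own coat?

Choose which one of the 10 is fixed: C(10,1) = 10.
The other 9 form a derangement: !9 = 133496.
Total: 10 × 133496 = 1334960.

1334960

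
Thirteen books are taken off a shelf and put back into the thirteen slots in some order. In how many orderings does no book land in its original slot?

2290792932

By inclusion-exclusion, !13 = Σ (-1)^k · 13!/k! for k=0..13
= 13! - 13!/1! + 13!/2! - 13!/3! + 13!/4! - 13!/5! + 13!/6! - 13!/7! + 13!/8! - 13!/9! + 13!/10! - 13!/11! + 13!/12! - 13!/13!
= 6227020800 - 6227020800 + 3113510400 - 1037836800 + 259459200 - 51891840 + 8648640 - 1235520 + 154440 - 17160 + 1716 - 156 + 13 - 1
= 2290792932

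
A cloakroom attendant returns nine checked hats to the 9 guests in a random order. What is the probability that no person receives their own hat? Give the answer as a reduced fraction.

Favorable outcomes: !9 = 133496.
Total outcomes: 9! = 362880.
Probability = 133496/362880 = 16687/45360.

16687/45360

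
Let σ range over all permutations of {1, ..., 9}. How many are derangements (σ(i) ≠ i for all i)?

The number of derangements of 9 is !9 = Σ_{k=0}^{9} (-1)^k·9!/k!
= 9! - 9!/1! + 9!/2! - 9!/3! + 9!/4! - 9!/5! + 9!/6! - 9!/7! + 9!/8! - 9!/9!
= 362880 - 362880 + 181440 - 60480 + 15120 - 3024 + 504 - 72 + 9 - 1
= 133496

133496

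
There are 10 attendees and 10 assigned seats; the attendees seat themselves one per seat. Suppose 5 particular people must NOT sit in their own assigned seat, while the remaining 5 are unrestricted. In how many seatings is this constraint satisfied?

Let A_j be the event that the j-th constrained one is fixed. By inclusion-exclusion over the 5 events:
Σ_{j=0}^{5} (-1)^j C(5,j)(10-j)!
= C(5,0)·10! - C(5,1)·9! + C(5,2)·8! - C(5,3)·7! + C(5,4)·6! - C(5,5)·5!
= 3628800 - 1814400 + 403200 - 50400 + 3600 - 120
= 2170680

2170680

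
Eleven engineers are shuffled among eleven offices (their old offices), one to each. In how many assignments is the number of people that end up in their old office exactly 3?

Choose which 3 of the 11 are fixed: C(11,3) = 165.
The remaining 8 must be deranged: !8 = 14833.
Total: 165 × 14833 = 2447445.

2447445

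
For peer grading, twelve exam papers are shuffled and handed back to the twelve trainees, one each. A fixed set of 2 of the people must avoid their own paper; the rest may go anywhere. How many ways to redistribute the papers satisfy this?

Let A_j be the event that the j-th constrained one is fixed. By inclusion-exclusion over the 2 events:
Σ_{j=0}^{2} (-1)^j C(2,j)(12-j)!
= C(2,0)·12! - C(2,1)·11! + C(2,2)·10!
= 479001600 - 79833600 + 3628800
= 402796800

402796800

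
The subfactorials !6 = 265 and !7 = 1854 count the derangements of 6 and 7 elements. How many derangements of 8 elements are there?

!8 = (8-1)·(!7 + !6) = 7·(1854 + 265) = 7·2119 = 14833.

14833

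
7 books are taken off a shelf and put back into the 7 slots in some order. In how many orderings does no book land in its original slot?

Recurrence: !7 = 6·(!6 + !5).
!7 = 6·(265 + 44) = 6·309 = 1854

1854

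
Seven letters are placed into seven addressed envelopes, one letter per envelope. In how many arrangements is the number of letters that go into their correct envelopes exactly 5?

21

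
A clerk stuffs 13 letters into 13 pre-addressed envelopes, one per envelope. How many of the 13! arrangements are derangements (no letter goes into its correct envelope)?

2290792932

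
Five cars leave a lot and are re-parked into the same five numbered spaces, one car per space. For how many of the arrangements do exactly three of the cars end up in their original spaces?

10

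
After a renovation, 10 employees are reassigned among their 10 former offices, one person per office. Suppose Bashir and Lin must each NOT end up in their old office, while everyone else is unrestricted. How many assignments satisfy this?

2943360

Let A_j be the event that the j-th constrained one is fixed. By inclusion-exclusion over the 2 events:
Σ_{j=0}^{2} (-1)^j C(2,j)(10-j)!
= C(2,0)·10! - C(2,1)·9! + C(2,2)·8!
= 3628800 - 725760 + 40320
= 2943360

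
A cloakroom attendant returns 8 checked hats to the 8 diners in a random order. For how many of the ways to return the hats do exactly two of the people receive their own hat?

Choose which 2 of the 8 are fixed: C(8,2) = 28.
The other 6 form a derangement: !6 = 265.
Total: 28 × 265 = 7420.

7420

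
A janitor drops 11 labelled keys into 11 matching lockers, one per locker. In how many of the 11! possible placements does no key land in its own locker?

14684570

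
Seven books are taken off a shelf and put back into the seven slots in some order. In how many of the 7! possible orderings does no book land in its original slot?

1854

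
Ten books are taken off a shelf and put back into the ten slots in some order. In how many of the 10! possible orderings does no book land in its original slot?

The number of derangements of 10 is !10 = Σ_{k=0}^{10} (-1)^k·10!/k!
= 10! - 10!/1! + 10!/2! - 10!/3! + 10!/4! - 10!/5! + 10!/6! - 10!/7! + 10!/8! - 10!/9! + 10!/10!
= 3628800 - 3628800 + 1814400 - 604800 + 151200 - 30240 + 5040 - 720 + 90 - 10 + 1
= 1334961

1334961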